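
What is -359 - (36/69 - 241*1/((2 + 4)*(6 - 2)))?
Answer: -192913/552 ≈ -349.48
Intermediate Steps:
-359 - (36/69 - 241*1/((2 + 4)*(6 - 2))) = -359 - (36*(1/69) - 241/(4*6)) = -359 - (12/23 - 241/24) = -359 - 1*(-5255/552) = -359 + 5255/552 = -192913/552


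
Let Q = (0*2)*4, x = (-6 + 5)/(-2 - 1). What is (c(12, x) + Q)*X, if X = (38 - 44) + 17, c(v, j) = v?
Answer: 132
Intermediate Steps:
x = 1/3 (x = -1/(-3) = -1*(-1/3) = 1/3 ≈ 0.33333)
X = 11 (X = -6 + 17 = 11)
Q = 0 (Q = 0*4 = 0)
(c(12, x) + Q)*X = (12 + 0)*11 = 12*11 = 132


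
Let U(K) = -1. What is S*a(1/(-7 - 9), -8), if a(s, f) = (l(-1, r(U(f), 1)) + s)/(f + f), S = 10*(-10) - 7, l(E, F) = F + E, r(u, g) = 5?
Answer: 6741/256 ≈ 26.332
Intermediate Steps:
l(E, F) = E + F
S = -107 (S = -100 - 7 = -107)
a(s, f) = (4 + s)/(2*f) (a(s, f) = ((-1 + 5) + s)/(f + f) = (4 + s)/((2*f)) = (4 + s)*(1/(2*f)) = (4 + s)/(2*f))
S*a(1/(-7 - 9), -8) = -107*(4 + 1/(-7 - 9))/(2*(-8)) = -107*(-1)*(4 + 1/(-16))/(2*8) = -107*(-1)*(4 - 1/16)/(2*8) = -107*(-1)*63/(2*8*16) = -107*(-63/256) = 6741/256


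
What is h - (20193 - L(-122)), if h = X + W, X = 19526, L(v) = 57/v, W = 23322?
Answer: 2763853/122 ≈ 22655.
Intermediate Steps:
h = 42848 (h = 19526 + 23322 = 42848)
h - (20193 - L(-122)) = 42848 - (20193 - 57/(-122)) = 42848 - (20193 - 57*(-1)/122) = 42848 - (20193 - 1*(-57/122)) = 42848 - (20193 + 57/122) = 42848 - 1*2463603/122 = 42848 - 2463603/122 = 2763853/122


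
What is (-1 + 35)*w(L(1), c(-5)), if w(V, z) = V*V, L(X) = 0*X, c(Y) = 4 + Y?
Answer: 0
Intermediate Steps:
L(X) = 0
w(V, z) = V²
(-1 + 35)*w(L(1), c(-5)) = (-1 + 35)*0² = 34*0 = 0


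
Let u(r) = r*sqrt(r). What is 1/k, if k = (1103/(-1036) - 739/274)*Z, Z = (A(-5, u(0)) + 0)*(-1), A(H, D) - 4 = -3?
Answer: 141932/533913 ≈ 0.26583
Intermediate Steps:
u(r) = r**(3/2)
A(H, D) = 1 (A(H, D) = 4 - 3 = 1)
Z = -1 (Z = (1 + 0)*(-1) = 1*(-1) = -1)
k = 533913/141932 (k = (1103/(-1036) - 739/274)*(-1) = (1103*(-1/1036) - 739*1/274)*(-1) = (-1103/1036 - 739/274)*(-1) = -533913/141932*(-1) = 533913/141932 ≈ 3.7618)
1/k = 1/(533913/141932) = 141932/533913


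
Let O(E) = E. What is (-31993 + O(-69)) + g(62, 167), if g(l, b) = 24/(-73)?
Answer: -2340550/73 ≈ -32062.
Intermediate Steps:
g(l, b) = -24/73 (g(l, b) = 24*(-1/73) = -24/73)
(-31993 + O(-69)) + g(62, 167) = (-31993 - 69) - 24/73 = -32062 - 24/73 = -2340550/73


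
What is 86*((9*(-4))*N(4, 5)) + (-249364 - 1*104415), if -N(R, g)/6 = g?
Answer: -260899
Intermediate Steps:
N(R, g) = -6*g
86*((9*(-4))*N(4, 5)) + (-249364 - 1*104415) = 86*((9*(-4))*(-6*5)) + (-249364 - 1*104415) = 86*(-36*(-30)) + (-249364 - 104415) = 86*1080 - 353779 = 92880 - 353779 = -260899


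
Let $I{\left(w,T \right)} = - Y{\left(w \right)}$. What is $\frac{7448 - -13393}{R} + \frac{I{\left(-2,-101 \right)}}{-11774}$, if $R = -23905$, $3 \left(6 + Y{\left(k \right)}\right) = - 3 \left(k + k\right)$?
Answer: $- \frac{17530696}{20104105} \approx -0.872$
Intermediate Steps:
$Y{\left(k \right)} = -6 - 2 k$ ($Y{\left(k \right)} = -6 + \frac{\left(-3\right) \left(k + k\right)}{3} = -6 + \frac{\left(-3\right) 2 k}{3} = -6 + \frac{\left(-6\right) k}{3} = -6 - 2 k$)
$I{\left(w,T \right)} = 6 + 2 w$ ($I{\left(w,T \right)} = - (-6 - 2 w) = 6 + 2 w$)
$\frac{7448 - -13393}{R} + \frac{I{\left(-2,-101 \right)}}{-11774} = \frac{7448 - -13393}{-23905} + \frac{6 + 2 \left(-2\right)}{-11774} = \left(7448 + 13393\right) \left(- \frac{1}{23905}\right) + \left(6 - 4\right) \left(- \frac{1}{11774}\right) = 20841 \left(- \frac{1}{23905}\right) + 2 \left(- \frac{1}{11774}\right) = - \frac{20841}{23905} - \frac{1}{5887} = - \frac{17530696}{20104105}$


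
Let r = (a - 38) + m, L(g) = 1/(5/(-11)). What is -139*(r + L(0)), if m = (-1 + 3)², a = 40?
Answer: -2641/5 ≈ -528.20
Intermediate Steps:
L(g) = -11/5 (L(g) = 1/(5*(-1/11)) = 1/(-5/11) = -11/5)
m = 4 (m = 2² = 4)
r = 6 (r = (40 - 38) + 4 = 2 + 4 = 6)
-139*(r + L(0)) = -139*(6 - 11/5) = -139*19/5 = -2641/5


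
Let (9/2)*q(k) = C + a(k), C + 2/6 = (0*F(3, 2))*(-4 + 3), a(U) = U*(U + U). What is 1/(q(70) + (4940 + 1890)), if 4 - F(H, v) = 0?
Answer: 27/243208 ≈ 0.00011102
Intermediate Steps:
F(H, v) = 4 (F(H, v) = 4 - 1*0 = 4 + 0 = 4)
a(U) = 2*U**2 (a(U) = U*(2*U) = 2*U**2)
C = -1/3 (C = -1/3 + (0*4)*(-4 + 3) = -1/3 + 0*(-1) = -1/3 + 0 = -1/3 ≈ -0.33333)
q(k) = -2/27 + 4*k**2/9 (q(k) = 2*(-1/3 + 2*k**2)/9 = -2/27 + 4*k**2/9)
1/(q(70) + (4940 + 1890)) = 1/((-2/27 + (4/9)*70**2) + (4940 + 1890)) = 1/((-2/27 + (4/9)*4900) + 6830) = 1/((-2/27 + 19600/9) + 6830) = 1/(58798/27 + 6830) = 1/(243208/27) = 27/243208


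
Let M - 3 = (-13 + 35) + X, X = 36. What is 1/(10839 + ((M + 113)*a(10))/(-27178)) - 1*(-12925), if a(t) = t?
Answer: 1903727154014/147290301 ≈ 12925.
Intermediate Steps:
M = 61 (M = 3 + ((-13 + 35) + 36) = 3 + (22 + 36) = 3 + 58 = 61)
1/(10839 + ((M + 113)*a(10))/(-27178)) - 1*(-12925) = 1/(10839 + ((61 + 113)*10)/(-27178)) - 1*(-12925) = 1/(10839 + (174*10)*(-1/27178)) + 12925 = 1/(10839 + 1740*(-1/27178)) + 12925 = 1/(10839 - 870/13589) + 12925 = 1/(147290301/13589) + 12925 = 13589/147290301 + 12925 = 1903727154014/147290301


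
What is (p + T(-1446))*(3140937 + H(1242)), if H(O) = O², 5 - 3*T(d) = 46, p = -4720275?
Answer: -22107476690622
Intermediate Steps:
T(d) = -41/3 (T(d) = 5/3 - ⅓*46 = 5/3 - 46/3 = -41/3)
(p + T(-1446))*(3140937 + H(1242)) = (-4720275 - 41/3)*(3140937 + 1242²) = -14160866*(3140937 + 1542564)/3 = -14160866/3*4683501 = -22107476690622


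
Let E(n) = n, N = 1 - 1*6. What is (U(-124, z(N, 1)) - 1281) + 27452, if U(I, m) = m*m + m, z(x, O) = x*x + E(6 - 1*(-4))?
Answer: 27431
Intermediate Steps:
N = -5 (N = 1 - 6 = -5)
z(x, O) = 10 + x**2 (z(x, O) = x*x + (6 - 1*(-4)) = x**2 + (6 + 4) = x**2 + 10 = 10 + x**2)
U(I, m) = m + m**2 (U(I, m) = m**2 + m = m + m**2)
(U(-124, z(N, 1)) - 1281) + 27452 = ((10 + (-5)**2)*(1 + (10 + (-5)**2)) - 1281) + 27452 = ((10 + 25)*(1 + (10 + 25)) - 1281) + 27452 = (35*(1 + 35) - 1281) + 27452 = (35*36 - 1281) + 27452 = (1260 - 1281) + 27452 = -21 + 27452 = 27431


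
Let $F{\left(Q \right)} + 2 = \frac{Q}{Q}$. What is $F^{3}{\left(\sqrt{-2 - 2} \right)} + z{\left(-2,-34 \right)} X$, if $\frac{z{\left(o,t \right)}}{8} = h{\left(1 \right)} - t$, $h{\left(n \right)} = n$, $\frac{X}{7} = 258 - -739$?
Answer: $1954119$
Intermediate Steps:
$X = 6979$ ($X = 7 \left(258 - -739\right) = 7 \left(258 + 739\right) = 7 \cdot 997 = 6979$)
$F{\left(Q \right)} = -1$ ($F{\left(Q \right)} = -2 + \frac{Q}{Q} = -2 + 1 = -1$)
$z{\left(o,t \right)} = 8 - 8 t$ ($z{\left(o,t \right)} = 8 \left(1 - t\right) = 8 - 8 t$)
$F^{3}{\left(\sqrt{-2 - 2} \right)} + z{\left(-2,-34 \right)} X = \left(-1\right)^{3} + \left(8 - -272\right) 6979 = -1 + \left(8 + 272\right) 6979 = -1 + 280 \cdot 6979 = -1 + 1954120 = 1954119$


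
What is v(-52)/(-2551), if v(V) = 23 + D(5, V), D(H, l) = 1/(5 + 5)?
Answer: -231/25510 ≈ -0.0090553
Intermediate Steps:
D(H, l) = ⅒ (D(H, l) = 1/10 = ⅒)
v(V) = 231/10 (v(V) = 23 + ⅒ = 231/10)
v(-52)/(-2551) = (231/10)/(-2551) = (231/10)*(-1/2551) = -231/25510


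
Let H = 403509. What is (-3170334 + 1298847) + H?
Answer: -1467978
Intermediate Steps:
(-3170334 + 1298847) + H = (-3170334 + 1298847) + 403509 = -1871487 + 403509 = -1467978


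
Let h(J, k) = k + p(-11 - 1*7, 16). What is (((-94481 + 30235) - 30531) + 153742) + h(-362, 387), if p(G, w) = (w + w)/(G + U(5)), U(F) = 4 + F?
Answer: 534136/9 ≈ 59348.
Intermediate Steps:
p(G, w) = 2*w/(9 + G) (p(G, w) = (w + w)/(G + (4 + 5)) = (2*w)/(G + 9) = (2*w)/(9 + G) = 2*w/(9 + G))
h(J, k) = -32/9 + k (h(J, k) = k + 2*16/(9 + (-11 - 1*7)) = k + 2*16/(9 + (-11 - 7)) = k + 2*16/(9 - 18) = k + 2*16/(-9) = k + 2*16*(-⅑) = k - 32/9 = -32/9 + k)
(((-94481 + 30235) - 30531) + 153742) + h(-362, 387) = (((-94481 + 30235) - 30531) + 153742) + (-32/9 + 387) = ((-64246 - 30531) + 153742) + 3451/9 = (-94777 + 153742) + 3451/9 = 58965 + 3451/9 = 534136/9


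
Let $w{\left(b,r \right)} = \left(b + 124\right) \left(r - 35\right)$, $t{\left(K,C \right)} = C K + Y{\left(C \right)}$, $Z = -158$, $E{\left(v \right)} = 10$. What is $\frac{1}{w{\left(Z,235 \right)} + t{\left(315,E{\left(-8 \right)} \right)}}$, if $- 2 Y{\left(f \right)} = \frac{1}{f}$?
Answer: $- \frac{20}{73001} \approx -0.00027397$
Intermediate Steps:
$Y{\left(f \right)} = - \frac{1}{2 f}$
$t{\left(K,C \right)} = - \frac{1}{2 C} + C K$ ($t{\left(K,C \right)} = C K - \frac{1}{2 C} = - \frac{1}{2 C} + C K$)
$w{\left(b,r \right)} = \left(-35 + r\right) \left(124 + b\right)$ ($w{\left(b,r \right)} = \left(124 + b\right) \left(-35 + r\right) = \left(-35 + r\right) \left(124 + b\right)$)
$\frac{1}{w{\left(Z,235 \right)} + t{\left(315,E{\left(-8 \right)} \right)}} = \frac{1}{\left(-4340 - -5530 + 124 \cdot 235 - 37130\right) + \left(- \frac{1}{2 \cdot 10} + 10 \cdot 315\right)} = \frac{1}{\left(-4340 + 5530 + 29140 - 37130\right) + \left(\left(- \frac{1}{2}\right) \frac{1}{10} + 3150\right)} = \frac{1}{-6800 + \left(- \frac{1}{20} + 3150\right)} = \frac{1}{-6800 + \frac{62999}{20}} = \frac{1}{- \frac{73001}{20}} = - \frac{20}{73001}$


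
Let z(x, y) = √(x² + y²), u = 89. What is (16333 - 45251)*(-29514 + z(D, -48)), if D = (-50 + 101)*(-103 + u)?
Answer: 853485852 - 867540*√569 ≈ 8.3279e+8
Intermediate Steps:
D = -714 (D = (-50 + 101)*(-103 + 89) = 51*(-14) = -714)
(16333 - 45251)*(-29514 + z(D, -48)) = (16333 - 45251)*(-29514 + √((-714)² + (-48)²)) = -28918*(-29514 + √(509796 + 2304)) = -28918*(-29514 + √512100) = -28918*(-29514 + 30*√569) = 853485852 - 867540*√569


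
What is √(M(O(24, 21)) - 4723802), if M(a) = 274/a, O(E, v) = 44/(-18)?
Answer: I*√571593605/11 ≈ 2173.5*I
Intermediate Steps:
O(E, v) = -22/9 (O(E, v) = 44*(-1/18) = -22/9)
√(M(O(24, 21)) - 4723802) = √(274/(-22/9) - 4723802) = √(274*(-9/22) - 4723802) = √(-1233/11 - 4723802) = √(-51963055/11) = I*√571593605/11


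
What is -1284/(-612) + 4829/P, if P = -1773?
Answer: -18856/30141 ≈ -0.62559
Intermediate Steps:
-1284/(-612) + 4829/P = -1284/(-612) + 4829/(-1773) = -1284*(-1/612) + 4829*(-1/1773) = 107/51 - 4829/1773 = -18856/30141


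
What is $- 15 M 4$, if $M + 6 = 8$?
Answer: $-120$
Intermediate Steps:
$M = 2$ ($M = -6 + 8 = 2$)
$- 15 M 4 = \left(-15\right) 2 \cdot 4 = \left(-30\right) 4 = -120$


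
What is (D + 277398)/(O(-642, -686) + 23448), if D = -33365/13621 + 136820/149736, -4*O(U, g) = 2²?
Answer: 141441270927467/11955355987758 ≈ 11.831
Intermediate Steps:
O(U, g) = -1 (O(U, g) = -¼*2² = -¼*4 = -1)
D = -783079105/509888514 (D = -33365*1/13621 + 136820*(1/149736) = -33365/13621 + 34205/37434 = -783079105/509888514 ≈ -1.5358)
(D + 277398)/(O(-642, -686) + 23448) = (-783079105/509888514 + 277398)/(-1 + 23448) = (141441270927467/509888514)/23447 = (141441270927467/509888514)*(1/23447) = 141441270927467/11955355987758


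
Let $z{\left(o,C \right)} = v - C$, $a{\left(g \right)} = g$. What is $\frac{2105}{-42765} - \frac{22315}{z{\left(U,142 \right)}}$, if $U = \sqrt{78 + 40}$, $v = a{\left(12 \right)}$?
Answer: $\frac{38161093}{222378} \approx 171.6$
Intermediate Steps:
$v = 12$
$U = \sqrt{118} \approx 10.863$
$z{\left(o,C \right)} = 12 - C$
$\frac{2105}{-42765} - \frac{22315}{z{\left(U,142 \right)}} = \frac{2105}{-42765} - \frac{22315}{12 - 142} = 2105 \left(- \frac{1}{42765}\right) - \frac{22315}{12 - 142} = - \frac{421}{8553} - \frac{22315}{-130} = - \frac{421}{8553} - - \frac{4463}{26} = - \frac{421}{8553} + \frac{4463}{26} = \frac{38161093}{222378}$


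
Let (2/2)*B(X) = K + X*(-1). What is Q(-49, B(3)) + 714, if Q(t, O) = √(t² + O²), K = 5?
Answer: 714 + √2405 ≈ 763.04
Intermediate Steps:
B(X) = 5 - X (B(X) = 5 + X*(-1) = 5 - X)
Q(t, O) = √(O² + t²)
Q(-49, B(3)) + 714 = √((5 - 1*3)² + (-49)²) + 714 = √((5 - 3)² + 2401) + 714 = √(2² + 2401) + 714 = √(4 + 2401) + 714 = √2405 + 714 = 714 + √2405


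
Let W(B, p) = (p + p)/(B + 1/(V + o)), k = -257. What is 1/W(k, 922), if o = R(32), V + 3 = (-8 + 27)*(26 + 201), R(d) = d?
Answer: -1115893/8006648 ≈ -0.13937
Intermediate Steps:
V = 4310 (V = -3 + (-8 + 27)*(26 + 201) = -3 + 19*227 = -3 + 4313 = 4310)
o = 32
W(B, p) = 2*p/(1/4342 + B) (W(B, p) = (p + p)/(B + 1/(4310 + 32)) = (2*p)/(B + 1/4342) = (2*p)/(1/4342 + B) = 2*p/(1/4342 + B))
1/W(k, 922) = 1/(8684*922/(1 + 4342*(-257))) = 1/(8684*922/(1 - 1115894)) = 1/(8684*922/(-1115893)) = 1/(8684*922*(-1/1115893)) = 1/(-8006648/1115893) = -1115893/8006648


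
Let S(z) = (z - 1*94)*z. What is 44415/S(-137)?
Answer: 2115/1507 ≈ 1.4035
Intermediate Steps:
S(z) = z*(-94 + z) (S(z) = (z - 94)*z = (-94 + z)*z = z*(-94 + z))
44415/S(-137) = 44415/((-137*(-94 - 137))) = 44415/((-137*(-231))) = 44415/31647 = 44415*(1/31647) = 2115/1507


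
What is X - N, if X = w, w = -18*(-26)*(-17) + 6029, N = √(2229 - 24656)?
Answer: -1927 - I*√22427 ≈ -1927.0 - 149.76*I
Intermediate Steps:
N = I*√22427 (N = √(-22427) = I*√22427 ≈ 149.76*I)
w = -1927 (w = 468*(-17) + 6029 = -7956 + 6029 = -1927)
X = -1927
X - N = -1927 - I*√22427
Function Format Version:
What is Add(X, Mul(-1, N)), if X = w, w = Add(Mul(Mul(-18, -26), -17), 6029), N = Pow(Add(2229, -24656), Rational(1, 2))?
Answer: Add(-1927, Mul(-1, I, Pow(22427, Rational(1, 2)))) ≈ Add(-1927.0, Mul(-149.76, I))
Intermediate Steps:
N = Mul(I, Pow(22427, Rational(1, 2))) (N = Pow(-22427, Rational(1, 2)) = Mul(I, Pow(22427, Rational(1, 2))) ≈ Mul(149.76, I))
w = -1927 (w = Add(Mul(468, -17), 6029) = Add(-7956, 6029) = -1927)
X = -1927
Add(X, Mul(-1, N)) = Add(-1927, Mul(-1, Mul(I, Pow(22427, Rational(1, 2))))) = Add(-1927, Mul(-1, I, Pow(22427, Rational(1, 2))))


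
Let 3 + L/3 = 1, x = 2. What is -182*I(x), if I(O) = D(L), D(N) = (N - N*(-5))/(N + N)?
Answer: -546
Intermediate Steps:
L = -6 (L = -9 + 3*1 = -9 + 3 = -6)
D(N) = 3 (D(N) = (N + 5*N)/((2*N)) = (6*N)*(1/(2*N)) = 3)
I(O) = 3
-182*I(x) = -182*3 = -546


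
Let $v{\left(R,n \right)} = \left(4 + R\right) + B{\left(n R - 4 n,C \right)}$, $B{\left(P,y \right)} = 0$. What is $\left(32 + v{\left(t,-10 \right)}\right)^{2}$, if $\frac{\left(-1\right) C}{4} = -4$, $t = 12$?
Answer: $2304$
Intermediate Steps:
$C = 16$ ($C = \left(-4\right) \left(-4\right) = 16$)
$v{\left(R,n \right)} = 4 + R$ ($v{\left(R,n \right)} = \left(4 + R\right) + 0 = 4 + R$)
$\left(32 + v{\left(t,-10 \right)}\right)^{2} = \left(32 + \left(4 + 12\right)\right)^{2} = \left(32 + 16\right)^{2} = 48^{2} = 2304$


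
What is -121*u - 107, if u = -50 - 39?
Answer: 10662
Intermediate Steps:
u = -89
-121*u - 107 = -121*(-89) - 107 = 10769 - 107 = 10662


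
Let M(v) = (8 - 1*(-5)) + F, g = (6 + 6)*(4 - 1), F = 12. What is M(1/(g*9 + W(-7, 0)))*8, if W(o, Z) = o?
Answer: 200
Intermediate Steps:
g = 36 (g = 12*3 = 36)
M(v) = 25 (M(v) = (8 - 1*(-5)) + 12 = (8 + 5) + 12 = 13 + 12 = 25)
M(1/(g*9 + W(-7, 0)))*8 = 25*8 = 200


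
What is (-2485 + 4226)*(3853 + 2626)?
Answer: 11279939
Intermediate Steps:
(-2485 + 4226)*(3853 + 2626) = 1741*6479 = 11279939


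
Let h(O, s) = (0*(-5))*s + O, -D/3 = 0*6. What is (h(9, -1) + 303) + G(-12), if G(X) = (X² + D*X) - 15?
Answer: 441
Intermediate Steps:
D = 0 (D = -0*6 = -3*0 = 0)
h(O, s) = O (h(O, s) = 0*s + O = 0 + O = O)
G(X) = -15 + X² (G(X) = (X² + 0*X) - 15 = (X² + 0) - 15 = X² - 15 = -15 + X²)
(h(9, -1) + 303) + G(-12) = (9 + 303) + (-15 + (-12)²) = 312 + (-15 + 144) = 312 + 129 = 441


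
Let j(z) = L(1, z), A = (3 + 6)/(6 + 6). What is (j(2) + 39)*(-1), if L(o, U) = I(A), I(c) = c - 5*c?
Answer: -36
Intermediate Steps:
A = 3/4 (A = 9/12 = 9*(1/12) = 3/4 ≈ 0.75000)
I(c) = -4*c
L(o, U) = -3 (L(o, U) = -4*3/4 = -3)
j(z) = -3
(j(2) + 39)*(-1) = (-3 + 39)*(-1) = 36*(-1) = -36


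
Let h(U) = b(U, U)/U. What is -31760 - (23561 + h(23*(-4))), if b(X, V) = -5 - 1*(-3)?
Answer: -2544767/46 ≈ -55321.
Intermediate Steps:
b(X, V) = -2 (b(X, V) = -5 + 3 = -2)
h(U) = -2/U
-31760 - (23561 + h(23*(-4))) = -31760 - (23561 - 2/(23*(-4))) = -31760 - (23561 - 2/(-92)) = -31760 - (23561 - 2*(-1/92)) = -31760 - (23561 + 1/46) = -31760 - 1*1083807/46 = -31760 - 1083807/46 = -2544767/46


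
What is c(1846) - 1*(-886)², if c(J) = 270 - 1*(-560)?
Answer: -784166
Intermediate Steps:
c(J) = 830 (c(J) = 270 + 560 = 830)
c(1846) - 1*(-886)² = 830 - 1*(-886)² = 830 - 1*784996 = 830 - 784996 = -784166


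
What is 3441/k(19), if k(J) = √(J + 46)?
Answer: 3441*√65/65 ≈ 426.80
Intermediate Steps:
k(J) = √(46 + J)
3441/k(19) = 3441/(√(46 + 19)) = 3441/(√65) = 3441*(√65/65) = 3441*√65/65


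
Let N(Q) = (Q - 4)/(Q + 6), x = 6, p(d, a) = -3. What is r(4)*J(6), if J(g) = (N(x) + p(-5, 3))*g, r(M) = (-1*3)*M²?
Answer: 816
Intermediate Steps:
N(Q) = (-4 + Q)/(6 + Q)
r(M) = -3*M²
J(g) = -17*g/6 (J(g) = ((-4 + 6)/(6 + 6) - 3)*g = (2/12 - 3)*g = ((1/12)*2 - 3)*g = (⅙ - 3)*g = -17*g/6)
r(4)*J(6) = (-3*4²)*(-17/6*6) = -3*16*(-17) = -48*(-17) = 816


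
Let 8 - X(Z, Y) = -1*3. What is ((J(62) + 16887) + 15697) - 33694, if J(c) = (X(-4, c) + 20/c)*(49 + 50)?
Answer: 339/31 ≈ 10.935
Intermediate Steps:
X(Z, Y) = 11 (X(Z, Y) = 8 - (-1)*3 = 8 - 1*(-3) = 8 + 3 = 11)
J(c) = 1089 + 1980/c (J(c) = (11 + 20/c)*(49 + 50) = (11 + 20/c)*99 = 1089 + 1980/c)
((J(62) + 16887) + 15697) - 33694 = (((1089 + 1980/62) + 16887) + 15697) - 33694 = (((1089 + 1980*(1/62)) + 16887) + 15697) - 33694 = (((1089 + 990/31) + 16887) + 15697) - 33694 = ((34749/31 + 16887) + 15697) - 33694 = (558246/31 + 15697) - 33694 = 1044853/31 - 33694 = 339/31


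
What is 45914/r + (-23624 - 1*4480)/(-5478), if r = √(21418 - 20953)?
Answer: 4684/913 + 45914*√465/465 ≈ 2134.3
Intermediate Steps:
r = √465 ≈ 21.564
45914/r + (-23624 - 1*4480)/(-5478) = 45914/(√465) + (-23624 - 1*4480)/(-5478) = 45914*(√465/465) + (-23624 - 4480)*(-1/5478) = 45914*√465/465 - 28104*(-1/5478) = 45914*√465/465 + 4684/913 = 4684/913 + 45914*√465/465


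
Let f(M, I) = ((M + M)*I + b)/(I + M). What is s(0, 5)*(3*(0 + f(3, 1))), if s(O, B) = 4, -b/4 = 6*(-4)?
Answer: 306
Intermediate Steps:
b = 96 (b = -24*(-4) = -4*(-24) = 96)
f(M, I) = (96 + 2*I*M)/(I + M) (f(M, I) = ((M + M)*I + 96)/(I + M) = ((2*M)*I + 96)/(I + M) = (2*I*M + 96)/(I + M) = (96 + 2*I*M)/(I + M))
s(0, 5)*(3*(0 + f(3, 1))) = 4*(3*(0 + 2*(48 + 1*3)/(1 + 3))) = 4*(3*(0 + 2*(48 + 3)/4)) = 4*(3*(0 + 2*(¼)*51)) = 4*(3*(0 + 51/2)) = 4*(3*(51/2)) = 4*(153/2) = 306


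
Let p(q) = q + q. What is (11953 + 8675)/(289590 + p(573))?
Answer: 191/2692 ≈ 0.070951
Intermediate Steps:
p(q) = 2*q
(11953 + 8675)/(289590 + p(573)) = (11953 + 8675)/(289590 + 2*573) = 20628/(289590 + 1146) = 20628/290736 = 20628*(1/290736) = 191/2692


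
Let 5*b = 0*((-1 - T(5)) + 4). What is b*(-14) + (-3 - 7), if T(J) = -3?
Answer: -10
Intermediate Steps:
b = 0 (b = (0*((-1 - 1*(-3)) + 4))/5 = (0*((-1 + 3) + 4))/5 = (0*(2 + 4))/5 = (0*6)/5 = (1/5)*0 = 0)
b*(-14) + (-3 - 7) = 0*(-14) + (-3 - 7) = 0 - 10 = -10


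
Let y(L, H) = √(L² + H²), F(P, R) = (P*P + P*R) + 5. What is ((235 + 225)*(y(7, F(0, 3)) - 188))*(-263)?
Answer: 22744240 - 120980*√74 ≈ 2.1704e+7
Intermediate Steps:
F(P, R) = 5 + P² + P*R (F(P, R) = (P² + P*R) + 5 = 5 + P² + P*R)
y(L, H) = √(H² + L²)
((235 + 225)*(y(7, F(0, 3)) - 188))*(-263) = ((235 + 225)*(√((5 + 0² + 0*3)² + 7²) - 188))*(-263) = (460*(√((5 + 0 + 0)² + 49) - 188))*(-263) = (460*(√(5² + 49) - 188))*(-263) = (460*(√(25 + 49) - 188))*(-263) = (460*(√74 - 188))*(-263) = (460*(-188 + √74))*(-263) = (-86480 + 460*√74)*(-263) = 22744240 - 120980*√74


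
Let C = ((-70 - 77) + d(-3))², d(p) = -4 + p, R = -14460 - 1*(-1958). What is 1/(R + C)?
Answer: 1/11214 ≈ 8.9174e-5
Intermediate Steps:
R = -12502 (R = -14460 + 1958 = -12502)
C = 23716 (C = ((-70 - 77) + (-4 - 3))² = (-147 - 7)² = (-154)² = 23716)
1/(R + C) = 1/(-12502 + 23716) = 1/11214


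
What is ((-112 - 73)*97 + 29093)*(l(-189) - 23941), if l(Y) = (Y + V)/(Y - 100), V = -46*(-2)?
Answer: -77131362096/289 ≈ -2.6689e+8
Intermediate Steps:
V = 92
l(Y) = (92 + Y)/(-100 + Y) (l(Y) = (Y + 92)/(Y - 100) = (92 + Y)/(-100 + Y))
((-112 - 73)*97 + 29093)*(l(-189) - 23941) = ((-112 - 73)*97 + 29093)*((92 - 189)/(-100 - 189) - 23941) = (-185*97 + 29093)*(-97/(-289) - 23941) = (-17945 + 29093)*(-1/289*(-97) - 23941) = 11148*(97/289 - 23941) = 11148*(-6918852/289) = -77131362096/289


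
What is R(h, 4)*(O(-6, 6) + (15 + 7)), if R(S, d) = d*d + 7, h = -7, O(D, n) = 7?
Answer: 667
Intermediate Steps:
R(S, d) = 7 + d**2 (R(S, d) = d**2 + 7 = 7 + d**2)
R(h, 4)*(O(-6, 6) + (15 + 7)) = (7 + 4**2)*(7 + (15 + 7)) = (7 + 16)*(7 + 22) = 23*29 = 667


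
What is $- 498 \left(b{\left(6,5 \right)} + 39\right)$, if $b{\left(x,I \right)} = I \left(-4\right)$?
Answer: $-9462$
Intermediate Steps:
$b{\left(x,I \right)} = - 4 I$
$- 498 \left(b{\left(6,5 \right)} + 39\right) = - 498 \left(\left(-4\right) 5 + 39\right) = - 498 \left(-20 + 39\right) = \left(-498\right) 19 = -9462$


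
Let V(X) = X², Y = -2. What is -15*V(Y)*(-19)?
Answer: 1140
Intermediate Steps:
-15*V(Y)*(-19) = -15*(-2)²*(-19) = -15*4*(-19) = -60*(-19) = 1140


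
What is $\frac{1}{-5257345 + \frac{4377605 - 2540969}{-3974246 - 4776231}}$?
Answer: $- \frac{8750477}{46004278340201} \approx -1.9021 \cdot 10^{-7}$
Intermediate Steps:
$\frac{1}{-5257345 + \frac{4377605 - 2540969}{-3974246 - 4776231}} = \frac{1}{-5257345 + \frac{1836636}{-8750477}} = \frac{1}{-5257345 + 1836636 \left(- \frac{1}{8750477}\right)} = \frac{1}{-5257345 - \frac{1836636}{8750477}} = \frac{1}{- \frac{46004278340201}{8750477}} = - \frac{8750477}{46004278340201}$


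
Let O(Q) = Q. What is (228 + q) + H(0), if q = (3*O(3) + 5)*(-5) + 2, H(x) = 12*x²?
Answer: 160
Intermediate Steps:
q = -68 (q = (3*3 + 5)*(-5) + 2 = (9 + 5)*(-5) + 2 = 14*(-5) + 2 = -70 + 2 = -68)
(228 + q) + H(0) = (228 - 68) + 12*0² = 160 + 12*0 = 160 + 0 = 160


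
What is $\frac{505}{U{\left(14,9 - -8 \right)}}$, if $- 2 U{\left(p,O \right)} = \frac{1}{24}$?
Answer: $-24240$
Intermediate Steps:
$U{\left(p,O \right)} = - \frac{1}{48}$ ($U{\left(p,O \right)} = - \frac{1}{2 \cdot 24} = \left(- \frac{1}{2}\right) \frac{1}{24} = - \frac{1}{48}$)
$\frac{505}{U{\left(14,9 - -8 \right)}} = \frac{505}{- \frac{1}{48}} = 505 \left(-48\right) = -24240$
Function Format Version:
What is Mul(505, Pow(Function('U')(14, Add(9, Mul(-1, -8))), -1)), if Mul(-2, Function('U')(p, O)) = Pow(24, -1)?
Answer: -24240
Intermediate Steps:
Function('U')(p, O) = Rational(-1, 48) (Function('U')(p, O) = Mul(Rational(-1, 2), Pow(24, -1)) = Mul(Rational(-1, 2), Rational(1, 24)) = Rational(-1, 48))
Mul(505, Pow(Function('U')(14, Add(9, Mul(-1, -8))), -1)) = Mul(505, Pow(Rational(-1, 48), -1)) = Mul(505, -48) = -24240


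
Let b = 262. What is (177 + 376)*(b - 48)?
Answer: 118342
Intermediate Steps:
(177 + 376)*(b - 48) = (177 + 376)*(262 - 48) = 553*214 = 118342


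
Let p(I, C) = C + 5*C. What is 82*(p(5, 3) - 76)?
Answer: -4756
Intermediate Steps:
p(I, C) = 6*C
82*(p(5, 3) - 76) = 82*(6*3 - 76) = 82*(18 - 76) = 82*(-58) = -4756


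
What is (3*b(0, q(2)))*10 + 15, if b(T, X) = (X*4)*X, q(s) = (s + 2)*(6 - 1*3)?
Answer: 17295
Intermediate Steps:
q(s) = 6 + 3*s (q(s) = (2 + s)*(6 - 3) = (2 + s)*3 = 6 + 3*s)
b(T, X) = 4*X² (b(T, X) = (4*X)*X = 4*X²)
(3*b(0, q(2)))*10 + 15 = (3*(4*(6 + 3*2)²))*10 + 15 = (3*(4*(6 + 6)²))*10 + 15 = (3*(4*12²))*10 + 15 = (3*(4*144))*10 + 15 = (3*576)*10 + 15 = 1728*10 + 15 = 17280 + 15 = 17295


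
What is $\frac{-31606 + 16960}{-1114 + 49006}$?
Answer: $- \frac{2441}{7982} \approx -0.30581$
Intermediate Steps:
$\frac{-31606 + 16960}{-1114 + 49006} = - \frac{14646}{47892} = \left(-14646\right) \frac{1}{47892} = - \frac{2441}{7982}$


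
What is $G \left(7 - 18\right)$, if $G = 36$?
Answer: $-396$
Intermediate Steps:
$G \left(7 - 18\right) = 36 \left(7 - 18\right) = 36 \left(-11\right) = -396$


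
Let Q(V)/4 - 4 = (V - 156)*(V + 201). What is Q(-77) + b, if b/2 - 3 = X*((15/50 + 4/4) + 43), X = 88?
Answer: -538746/5 ≈ -1.0775e+5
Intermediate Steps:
b = 39014/5 (b = 6 + 2*(88*((15/50 + 4/4) + 43)) = 6 + 2*(88*((15*(1/50) + 4*(¼)) + 43)) = 6 + 2*(88*((3/10 + 1) + 43)) = 6 + 2*(88*(13/10 + 43)) = 6 + 2*(88*(443/10)) = 6 + 2*(19492/5) = 6 + 38984/5 = 39014/5 ≈ 7802.8)
Q(V) = 16 + 4*(-156 + V)*(201 + V) (Q(V) = 16 + 4*((V - 156)*(V + 201)) = 16 + 4*((-156 + V)*(201 + V)) = 16 + 4*(-156 + V)*(201 + V))
Q(-77) + b = (-125408 + 4*(-77)² + 180*(-77)) + 39014/5 = (-125408 + 4*5929 - 13860) + 39014/5 = (-125408 + 23716 - 13860) + 39014/5 = -115552 + 39014/5 = -538746/5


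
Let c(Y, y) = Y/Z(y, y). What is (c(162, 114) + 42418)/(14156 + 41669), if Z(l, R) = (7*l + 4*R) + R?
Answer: 3223777/4242700 ≈ 0.75984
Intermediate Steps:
Z(l, R) = 5*R + 7*l (Z(l, R) = (4*R + 7*l) + R = 5*R + 7*l)
c(Y, y) = Y/(12*y) (c(Y, y) = Y/(5*y + 7*y) = Y/((12*y)) = Y*(1/(12*y)) = Y/(12*y))
(c(162, 114) + 42418)/(14156 + 41669) = ((1/12)*162/114 + 42418)/(14156 + 41669) = ((1/12)*162*(1/114) + 42418)/55825 = (9/76 + 42418)*(1/55825) = (3223777/76)*(1/55825) = 3223777/4242700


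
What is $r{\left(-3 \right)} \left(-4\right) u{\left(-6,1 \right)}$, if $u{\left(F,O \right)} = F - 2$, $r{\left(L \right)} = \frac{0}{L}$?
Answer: $0$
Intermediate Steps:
$r{\left(L \right)} = 0$
$u{\left(F,O \right)} = -2 + F$
$r{\left(-3 \right)} \left(-4\right) u{\left(-6,1 \right)} = 0 \left(-4\right) \left(-2 - 6\right) = 0 \left(-8\right) = 0$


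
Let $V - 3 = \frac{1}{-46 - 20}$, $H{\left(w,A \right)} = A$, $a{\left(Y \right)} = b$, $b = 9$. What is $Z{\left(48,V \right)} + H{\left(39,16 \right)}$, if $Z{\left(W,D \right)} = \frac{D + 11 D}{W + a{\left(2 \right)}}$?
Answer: $\frac{10426}{627} \approx 16.628$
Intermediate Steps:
$a{\left(Y \right)} = 9$
$V = \frac{197}{66}$ ($V = 3 + \frac{1}{-46 - 20} = 3 + \frac{1}{-66} = 3 - \frac{1}{66} = \frac{197}{66} \approx 2.9848$)
$Z{\left(W,D \right)} = \frac{12 D}{9 + W}$ ($Z{\left(W,D \right)} = \frac{D + 11 D}{W + 9} = \frac{12 D}{9 + W}$)
$Z{\left(48,V \right)} + H{\left(39,16 \right)} = 12 \cdot \frac{197}{66} \frac{1}{9 + 48} + 16 = 12 \cdot \frac{197}{66} \cdot \frac{1}{57} + 16 = \frac{394}{627} + 16 = \frac{10426}{627}$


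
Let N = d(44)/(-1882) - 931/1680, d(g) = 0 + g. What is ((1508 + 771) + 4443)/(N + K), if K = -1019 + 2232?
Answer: 1518096480/273813487 ≈ 5.5443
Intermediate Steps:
d(g) = g
N = -130433/225840 (N = 44/(-1882) - 931/1680 = 44*(-1/1882) - 931*1/1680 = -22/941 - 133/240 = -130433/225840 ≈ -0.57755)
K = 1213
((1508 + 771) + 4443)/(N + K) = ((1508 + 771) + 4443)/(-130433/225840 + 1213) = (2279 + 4443)/(273813487/225840) = 6722*(225840/273813487) = 1518096480/273813487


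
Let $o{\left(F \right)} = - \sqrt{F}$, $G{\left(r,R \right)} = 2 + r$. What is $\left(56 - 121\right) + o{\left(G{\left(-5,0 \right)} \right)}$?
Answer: $-65 - i \sqrt{3} \approx -65.0 - 1.732 i$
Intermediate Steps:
$\left(56 - 121\right) + o{\left(G{\left(-5,0 \right)} \right)} = \left(56 - 121\right) - \sqrt{2 - 5} = -65 - \sqrt{-3} = -65 - i \sqrt{3}$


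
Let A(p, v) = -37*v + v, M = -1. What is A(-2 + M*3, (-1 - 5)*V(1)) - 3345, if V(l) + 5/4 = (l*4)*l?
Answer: -2751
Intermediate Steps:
V(l) = -5/4 + 4*l² (V(l) = -5/4 + (l*4)*l = -5/4 + (4*l)*l = -5/4 + 4*l²)
A(p, v) = -36*v
A(-2 + M*3, (-1 - 5)*V(1)) - 3345 = -36*(-1 - 5)*(-5/4 + 4*1²) - 3345 = -(-216)*(-5/4 + 4*1) - 3345 = -(-216)*(-5/4 + 4) - 3345 = -(-216)*11/4 - 3345 = -36*(-33/2) - 3345 = 594 - 3345 = -2751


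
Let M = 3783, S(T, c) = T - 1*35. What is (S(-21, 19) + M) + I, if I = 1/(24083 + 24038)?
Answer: 179346968/48121 ≈ 3727.0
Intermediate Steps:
S(T, c) = -35 + T (S(T, c) = T - 35 = -35 + T)
I = 1/48121 ≈ 2.0781e-5
(S(-21, 19) + M) + I = ((-35 - 21) + 3783) + 1/48121 = (-56 + 3783) + 1/48121 = 3727 + 1/48121 = 179346968/48121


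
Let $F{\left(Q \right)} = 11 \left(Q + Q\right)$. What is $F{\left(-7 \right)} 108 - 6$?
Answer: $-16638$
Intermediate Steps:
$F{\left(Q \right)} = 22 Q$ ($F{\left(Q \right)} = 11 \cdot 2 Q = 22 Q$)
$F{\left(-7 \right)} 108 - 6 = 22 \left(-7\right) 108 - 6 = \left(-154\right) 108 - 6 = -16632 - 6 = -16638$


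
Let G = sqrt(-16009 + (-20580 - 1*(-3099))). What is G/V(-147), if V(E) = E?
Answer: -I*sqrt(33490)/147 ≈ -1.2449*I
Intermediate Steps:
G = I*sqrt(33490) (G = sqrt(-16009 + (-20580 + 3099)) = sqrt(-16009 - 17481) = sqrt(-33490) = I*sqrt(33490) ≈ 183.0*I)
G/V(-147) = (I*sqrt(33490))/(-147) = (I*sqrt(33490))*(-1/147) = -I*sqrt(33490)/147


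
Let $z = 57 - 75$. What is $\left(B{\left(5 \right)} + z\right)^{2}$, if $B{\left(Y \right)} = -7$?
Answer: $625$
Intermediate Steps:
$z = -18$ ($z = 57 - 75 = -18$)
$\left(B{\left(5 \right)} + z\right)^{2} = \left(-7 - 18\right)^{2} = \left(-25\right)^{2} = 625$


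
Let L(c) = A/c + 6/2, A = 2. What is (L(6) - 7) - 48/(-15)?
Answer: -7/15 ≈ -0.46667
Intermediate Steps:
L(c) = 3 + 2/c (L(c) = 2/c + 6/2 = 2/c + 6*(1/2) = 2/c + 3 = 3 + 2/c)
(L(6) - 7) - 48/(-15) = ((3 + 2/6) - 7) - 48/(-15) = ((3 + 2*(1/6)) - 7) - 48*(-1)/15 = ((3 + 1/3) - 7) - 8*(-2/5) = (10/3 - 7) + 16/5 = -11/3 + 16/5 = -7/15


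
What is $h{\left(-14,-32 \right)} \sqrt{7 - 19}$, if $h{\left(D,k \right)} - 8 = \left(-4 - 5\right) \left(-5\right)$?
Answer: $106 i \sqrt{3} \approx 183.6 i$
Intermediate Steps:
$h{\left(D,k \right)} = 53$ ($h{\left(D,k \right)} = 8 + \left(-4 - 5\right) \left(-5\right) = 8 - -45 = 8 + 45 = 53$)
$h{\left(-14,-32 \right)} \sqrt{7 - 19} = 53 \sqrt{7 - 19} = 53 \sqrt{-12} = 53 \cdot 2 i \sqrt{3} = 106 i \sqrt{3}$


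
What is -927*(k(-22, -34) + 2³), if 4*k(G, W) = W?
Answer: 927/2 ≈ 463.50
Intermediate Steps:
k(G, W) = W/4
-927*(k(-22, -34) + 2³) = -927*((¼)*(-34) + 2³) = -927*(-17/2 + 8) = -927*(-½) = 927/2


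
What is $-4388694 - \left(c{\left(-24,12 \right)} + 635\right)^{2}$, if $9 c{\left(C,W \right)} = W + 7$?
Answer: $- \frac{388362970}{81} \approx -4.7946 \cdot 10^{6}$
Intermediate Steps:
$c{\left(C,W \right)} = \frac{7}{9} + \frac{W}{9}$ ($c{\left(C,W \right)} = \frac{W + 7}{9} = \frac{7 + W}{9} = \frac{7}{9} + \frac{W}{9}$)
$-4388694 - \left(c{\left(-24,12 \right)} + 635\right)^{2} = -4388694 - \left(\left(\frac{7}{9} + \frac{1}{9} \cdot 12\right) + 635\right)^{2} = -4388694 - \left(\left(\frac{7}{9} + \frac{4}{3}\right) + 635\right)^{2} = -4388694 - \left(\frac{19}{9} + 635\right)^{2} = -4388694 - \left(\frac{5734}{9}\right)^{2} = -4388694 - \frac{32878756}{81} = - \frac{388362970}{81}$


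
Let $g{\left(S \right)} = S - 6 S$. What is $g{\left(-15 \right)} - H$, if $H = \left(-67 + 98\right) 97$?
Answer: $-2932$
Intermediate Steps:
$H = 3007$ ($H = 31 \cdot 97 = 3007$)
$g{\left(S \right)} = - 5 S$
$g{\left(-15 \right)} - H = \left(-5\right) \left(-15\right) - 3007 = 75 - 3007 = -2932$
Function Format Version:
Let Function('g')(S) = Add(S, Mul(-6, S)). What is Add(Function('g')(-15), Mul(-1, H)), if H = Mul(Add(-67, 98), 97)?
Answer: -2932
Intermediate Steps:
H = 3007 (H = Mul(31, 97) = 3007)
Function('g')(S) = Mul(-5, S)
Add(Function('g')(-15), Mul(-1, H)) = Add(Mul(-5, -15), Mul(-1, 3007)) = Add(75, -3007) = -2932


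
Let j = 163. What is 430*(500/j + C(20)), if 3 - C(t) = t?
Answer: -976530/163 ≈ -5991.0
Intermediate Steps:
C(t) = 3 - t
430*(500/j + C(20)) = 430*(500/163 + (3 - 1*20)) = 430*(500*(1/163) + (3 - 20)) = 430*(500/163 - 17) = 430*(-2271/163) = -976530/163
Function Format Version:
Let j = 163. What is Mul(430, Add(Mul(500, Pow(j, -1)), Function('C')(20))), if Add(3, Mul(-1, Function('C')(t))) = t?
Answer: Rational(-976530, 163) ≈ -5991.0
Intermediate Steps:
Function('C')(t) = Add(3, Mul(-1, t))
Mul(430, Add(Mul(500, Pow(j, -1)), Function('C')(20))) = Mul(430, Add(Mul(500, Pow(163, -1)), Add(3, Mul(-1, 20)))) = Mul(430, Add(Mul(500, Rational(1, 163)), Add(3, -20))) = Mul(430, Add(Rational(500, 163), -17)) = Mul(430, Rational(-2271, 163)) = Rational(-976530, 163)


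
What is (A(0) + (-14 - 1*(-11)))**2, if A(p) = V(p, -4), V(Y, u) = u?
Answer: 49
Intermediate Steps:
A(p) = -4
(A(0) + (-14 - 1*(-11)))**2 = (-4 + (-14 - 1*(-11)))**2 = (-4 + (-14 + 11))**2 = (-4 - 3)**2 = (-7)**2 = 49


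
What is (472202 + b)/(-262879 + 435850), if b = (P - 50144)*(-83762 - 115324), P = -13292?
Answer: 12629691698/172971 ≈ 73016.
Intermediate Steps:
b = 12629219496 (b = (-13292 - 50144)*(-83762 - 115324) = -63436*(-199086) = 12629219496)
(472202 + b)/(-262879 + 435850) = (472202 + 12629219496)/(-262879 + 435850) = 12629691698/172971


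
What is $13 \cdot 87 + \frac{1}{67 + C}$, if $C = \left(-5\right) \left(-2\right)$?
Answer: $\frac{87088}{77} \approx 1131.0$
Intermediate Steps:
$C = 10$
$13 \cdot 87 + \frac{1}{67 + C} = 13 \cdot 87 + \frac{1}{67 + 10} = 1131 + \frac{1}{77} = \frac{87088}{77}$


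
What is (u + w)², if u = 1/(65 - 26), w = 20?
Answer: 609961/1521 ≈ 401.03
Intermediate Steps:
u = 1/39 ≈ 0.025641
(u + w)² = (1/39 + 20)² = (781/39)² = 609961/1521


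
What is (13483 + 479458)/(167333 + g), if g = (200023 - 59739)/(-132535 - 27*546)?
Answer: 72598871657/24644161957 ≈ 2.9459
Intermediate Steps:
g = -140284/147277 (g = 140284/(-132535 - 14742) = 140284/(-147277) = 140284*(-1/147277) = -140284/147277 ≈ -0.95252)
(13483 + 479458)/(167333 + g) = (13483 + 479458)/(167333 - 140284/147277) = 492941/(24644161957/147277) = 492941*(147277/24644161957) = 72598871657/24644161957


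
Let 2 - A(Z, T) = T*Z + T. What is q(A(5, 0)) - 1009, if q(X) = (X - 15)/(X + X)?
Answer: -4049/4 ≈ -1012.3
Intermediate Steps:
A(Z, T) = 2 - T - T*Z (A(Z, T) = 2 - (T*Z + T) = 2 - (T + T*Z) = 2 + (-T - T*Z) = 2 - T - T*Z)
q(X) = (-15 + X)/(2*X) (q(X) = (-15 + X)/((2*X)) = (-15 + X)*(1/(2*X)) = (-15 + X)/(2*X))
q(A(5, 0)) - 1009 = (-15 + (2 - 1*0 - 1*0*5))/(2*(2 - 1*0 - 1*0*5)) - 1009 = (-15 + (2 + 0 + 0))/(2*(2 + 0 + 0)) - 1009 = (½)*(-15 + 2)/2 - 1009 = (½)*(½)*(-13) - 1009 = -13/4 - 1009 = -4049/4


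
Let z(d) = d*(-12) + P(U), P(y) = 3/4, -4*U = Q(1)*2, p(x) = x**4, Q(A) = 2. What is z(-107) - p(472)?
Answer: -198530837485/4 ≈ -4.9633e+10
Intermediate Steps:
U = -1 (U = -2/2 = -1/4*4 = -1)
P(y) = 3/4 (P(y) = 3*(1/4) = 3/4)
z(d) = 3/4 - 12*d (z(d) = d*(-12) + 3/4 = -12*d + 3/4 = 3/4 - 12*d)
z(-107) - p(472) = (3/4 - 12*(-107)) - 1*472**4 = (3/4 + 1284) - 1*49632710656 = 5139/4 - 49632710656 = -198530837485/4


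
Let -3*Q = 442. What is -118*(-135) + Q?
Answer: 47348/3 ≈ 15783.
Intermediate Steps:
Q = -442/3 (Q = -⅓*442 = -442/3 ≈ -147.33)
-118*(-135) + Q = -118*(-135) - 442/3 = 15930 - 442/3 = 47348/3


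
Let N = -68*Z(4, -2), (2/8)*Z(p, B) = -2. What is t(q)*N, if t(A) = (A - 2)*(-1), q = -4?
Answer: 3264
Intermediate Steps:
t(A) = 2 - A (t(A) = (-2 + A)*(-1) = 2 - A)
Z(p, B) = -8 (Z(p, B) = 4*(-2) = -8)
N = 544 (N = -68*(-8) = 544)
t(q)*N = (2 - 1*(-4))*544 = (2 + 4)*544 = 6*544 = 3264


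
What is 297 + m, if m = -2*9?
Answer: 279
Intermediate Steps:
m = -18
297 + m = 297 - 18 = 279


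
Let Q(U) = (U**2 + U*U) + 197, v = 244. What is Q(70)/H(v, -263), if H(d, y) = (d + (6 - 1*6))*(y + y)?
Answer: -9997/128344 ≈ -0.077892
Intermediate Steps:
H(d, y) = 2*d*y (H(d, y) = (d + (6 - 6))*(2*y) = (d + 0)*(2*y) = d*(2*y) = 2*d*y)
Q(U) = 197 + 2*U**2 (Q(U) = (U**2 + U**2) + 197 = 2*U**2 + 197 = 197 + 2*U**2)
Q(70)/H(v, -263) = (197 + 2*70**2)/((2*244*(-263))) = (197 + 2*4900)/(-128344) = (197 + 9800)*(-1/128344) = 9997*(-1/128344) = -9997/128344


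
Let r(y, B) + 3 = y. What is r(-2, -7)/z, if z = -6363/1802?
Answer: 9010/6363 ≈ 1.4160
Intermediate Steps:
r(y, B) = -3 + y
z = -6363/1802 (z = -6363*1/1802 = -6363/1802 ≈ -3.5311)
r(-2, -7)/z = (-3 - 2)/(-6363/1802) = -5*(-1802/6363) = 9010/6363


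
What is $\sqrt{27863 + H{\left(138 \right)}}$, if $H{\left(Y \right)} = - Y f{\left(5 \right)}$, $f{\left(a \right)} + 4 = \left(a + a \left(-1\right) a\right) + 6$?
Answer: $\sqrt{30347} \approx 174.2$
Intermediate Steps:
$f{\left(a \right)} = 2 + a - a^{2}$ ($f{\left(a \right)} = -4 + \left(\left(a + a \left(-1\right) a\right) + 6\right) = -4 + \left(\left(a + - a a\right) + 6\right) = -4 - \left(-6 + a^{2} - a\right) = -4 + \left(6 + a - a^{2}\right) = 2 + a - a^{2}$)
$H{\left(Y \right)} = 18 Y$ ($H{\left(Y \right)} = - Y \left(2 + 5 - 5^{2}\right) = - Y \left(2 + 5 - 25\right) = - Y \left(-18\right) = 18 Y$)
$\sqrt{27863 + H{\left(138 \right)}} = \sqrt{27863 + 18 \cdot 138} = \sqrt{27863 + 2484} = \sqrt{30347}$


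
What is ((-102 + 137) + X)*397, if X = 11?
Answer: 18262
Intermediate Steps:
((-102 + 137) + X)*397 = ((-102 + 137) + 11)*397 = (35 + 11)*397 = 46*397 = 18262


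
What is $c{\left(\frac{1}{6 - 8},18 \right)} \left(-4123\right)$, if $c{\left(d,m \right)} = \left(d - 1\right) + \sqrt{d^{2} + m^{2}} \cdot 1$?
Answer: $\frac{12369}{2} - \frac{4123 \sqrt{1297}}{2} \approx -68058.0$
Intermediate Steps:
$c{\left(d,m \right)} = -1 + d + \sqrt{d^{2} + m^{2}}$ ($c{\left(d,m \right)} = \left(-1 + d\right) + \sqrt{d^{2} + m^{2}} = -1 + d + \sqrt{d^{2} + m^{2}}$)
$c{\left(\frac{1}{6 - 8},18 \right)} \left(-4123\right) = \left(-1 + \frac{1}{6 - 8} + \sqrt{\left(\frac{1}{6 - 8}\right)^{2} + 18^{2}}\right) \left(-4123\right) = \left(-1 + \frac{1}{-2} + \sqrt{\left(\frac{1}{-2}\right)^{2} + 324}\right) \left(-4123\right) = \left(-1 - \frac{1}{2} + \sqrt{\left(- \frac{1}{2}\right)^{2} + 324}\right) \left(-4123\right) = \left(-1 - \frac{1}{2} + \sqrt{\frac{1}{4} + 324}\right) \left(-4123\right) = \left(-1 - \frac{1}{2} + \sqrt{\frac{1297}{4}}\right) \left(-4123\right) = \left(-1 - \frac{1}{2} + \frac{\sqrt{1297}}{2}\right) \left(-4123\right) = \left(- \frac{3}{2} + \frac{\sqrt{1297}}{2}\right) \left(-4123\right) = \frac{12369}{2} - \frac{4123 \sqrt{1297}}{2}$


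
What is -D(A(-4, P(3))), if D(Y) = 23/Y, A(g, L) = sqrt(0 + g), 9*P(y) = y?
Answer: 23*I/2 ≈ 11.5*I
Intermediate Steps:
P(y) = y/9
A(g, L) = sqrt(g)
-D(A(-4, P(3))) = -23/(sqrt(-4)) = -23/(2*I) = -23*(-I/2) = -(-23)*I/2 = 23*I/2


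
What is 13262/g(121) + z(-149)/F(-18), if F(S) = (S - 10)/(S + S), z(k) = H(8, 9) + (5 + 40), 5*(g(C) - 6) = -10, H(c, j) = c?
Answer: 47371/14 ≈ 3383.6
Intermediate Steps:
g(C) = 4 (g(C) = 6 + (⅕)*(-10) = 6 - 2 = 4)
z(k) = 53 (z(k) = 8 + (5 + 40) = 8 + 45 = 53)
F(S) = (-10 + S)/(2*S) (F(S) = (-10 + S)/((2*S)) = (-10 + S)*(1/(2*S)) = (-10 + S)/(2*S))
13262/g(121) + z(-149)/F(-18) = 13262/4 + 53/(((½)*(-10 - 18)/(-18))) = 13262*(¼) + 53/(((½)*(-1/18)*(-28))) = 6631/2 + 53/(7/9) = 6631/2 + 53*(9/7) = 6631/2 + 477/7 = 47371/14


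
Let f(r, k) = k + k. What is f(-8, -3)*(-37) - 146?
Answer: 76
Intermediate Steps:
f(r, k) = 2*k
f(-8, -3)*(-37) - 146 = (2*(-3))*(-37) - 146 = -6*(-37) - 146 = 222 - 146 = 76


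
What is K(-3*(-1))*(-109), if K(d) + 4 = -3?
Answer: 763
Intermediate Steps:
K(d) = -7 (K(d) = -4 - 3 = -7)
K(-3*(-1))*(-109) = -7*(-109) = 763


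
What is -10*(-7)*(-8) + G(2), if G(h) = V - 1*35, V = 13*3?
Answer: -556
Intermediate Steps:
V = 39
G(h) = 4 (G(h) = 39 - 1*35 = 39 - 35 = 4)
-10*(-7)*(-8) + G(2) = -10*(-7)*(-8) + 4 = 70*(-8) + 4 = -560 + 4 = -556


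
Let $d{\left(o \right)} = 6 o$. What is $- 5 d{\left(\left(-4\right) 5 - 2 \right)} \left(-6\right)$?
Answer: $-3960$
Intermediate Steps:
$- 5 d{\left(\left(-4\right) 5 - 2 \right)} \left(-6\right) = - 5 \cdot 6 \left(\left(-4\right) 5 - 2\right) \left(-6\right) = - 5 \cdot 6 \left(-20 - 2\right) \left(-6\right) = - 5 \cdot 6 \left(-22\right) \left(-6\right) = \left(-5\right) \left(-132\right) \left(-6\right) = 660 \left(-6\right) = -3960$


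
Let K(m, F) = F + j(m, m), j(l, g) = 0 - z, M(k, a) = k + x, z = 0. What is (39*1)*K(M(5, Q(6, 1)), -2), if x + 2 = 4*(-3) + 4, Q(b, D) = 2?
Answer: -78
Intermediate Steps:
x = -10 (x = -2 + (4*(-3) + 4) = -2 + (-12 + 4) = -2 - 8 = -10)
M(k, a) = -10 + k (M(k, a) = k - 10 = -10 + k)
j(l, g) = 0 (j(l, g) = 0 - 1*0 = 0 + 0 = 0)
K(m, F) = F (K(m, F) = F + 0 = F)
(39*1)*K(M(5, Q(6, 1)), -2) = (39*1)*(-2) = 39*(-2) = -78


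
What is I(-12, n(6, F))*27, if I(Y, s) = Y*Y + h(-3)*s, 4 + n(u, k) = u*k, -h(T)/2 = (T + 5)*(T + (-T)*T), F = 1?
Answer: 6480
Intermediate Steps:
h(T) = -2*(5 + T)*(T - T²) (h(T) = -2*(T + 5)*(T + (-T)*T) = -2*(5 + T)*(T - T²))
n(u, k) = -4 + k*u (n(u, k) = -4 + u*k = -4 + k*u)
I(Y, s) = Y² + 48*s (I(Y, s) = Y*Y + (2*(-3)*(-5 + (-3)² + 4*(-3)))*s = Y² + (2*(-3)*(-5 + 9 - 12))*s = Y² + (2*(-3)*(-8))*s = Y² + 48*s)
I(-12, n(6, F))*27 = ((-12)² + 48*(-4 + 1*6))*27 = (144 + 48*(-4 + 6))*27 = (144 + 48*2)*27 = (144 + 96)*27 = 240*27 = 6480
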